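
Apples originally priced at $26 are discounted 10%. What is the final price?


Calculate the discount amount:
10% of $26 = $2.60
Subtract from original:
$26 - $2.60 = $23.40

$23.40


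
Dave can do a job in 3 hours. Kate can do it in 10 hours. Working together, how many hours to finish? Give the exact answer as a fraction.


Dave's rate: 1/3 of the job per hour
Kate's rate: 1/10 of the job per hour
Combined rate: 1/3 + 1/10 = 13/30 per hour
Time = 1 / (13/30) = 30/13 hours (≈ 2.31 hours)

30/13 hours


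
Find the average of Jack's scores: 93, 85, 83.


Add the scores:
93 + 85 + 83 = 261
Divide by the number of tests:
261 / 3 = 87

87


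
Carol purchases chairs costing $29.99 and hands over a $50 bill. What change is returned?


Start with the amount paid:
$50
Subtract the price:
$50 - $29.99 = $20.01

$20.01


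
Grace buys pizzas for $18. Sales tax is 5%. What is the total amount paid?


Calculate the tax:
5% of $18 = $0.90
Add tax to price:
$18 + $0.90 = $18.90

$18.90


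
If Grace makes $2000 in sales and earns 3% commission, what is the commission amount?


Convert rate to decimal:
3% = 0.03
Multiply by sales:
$2000 x 0.03 = $60

$60


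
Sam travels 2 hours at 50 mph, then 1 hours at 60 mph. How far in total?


Leg 1 distance:
50 x 2 = 100 miles
Leg 2 distance:
60 x 1 = 60 miles
Total distance:
100 + 60 = 160 miles

160 miles


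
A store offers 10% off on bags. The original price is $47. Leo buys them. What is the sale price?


Calculate the discount amount:
10% of $47 = $4.70
Subtract from original:
$47 - $4.70 = $42.30

$42.30


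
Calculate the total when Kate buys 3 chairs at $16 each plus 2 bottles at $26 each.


Cost of chairs:
3 x $16 = $48
Cost of bottles:
2 x $26 = $52
Add both:
$48 + $52 = $100

$100


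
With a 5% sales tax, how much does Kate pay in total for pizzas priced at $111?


Calculate the tax:
5% of $111 = $5.55
Add tax to price:
$111 + $5.55 = $116.55

$116.55


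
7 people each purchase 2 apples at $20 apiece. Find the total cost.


Cost per person:
2 x $20 = $40
Group total:
7 x $40 = $280

$280


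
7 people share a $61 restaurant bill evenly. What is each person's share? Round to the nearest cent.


Total bill: $61
Number of people: 7
Each pays: $61 / 7 = $8.7142... ≈ $8.71

$8.71


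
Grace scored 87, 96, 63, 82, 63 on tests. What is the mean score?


Add the scores:
87 + 96 + 63 + 82 + 63 = 391
Divide by the number of tests:
391 / 5 = 78.2

78.2


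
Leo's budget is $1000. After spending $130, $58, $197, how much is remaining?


Add up expenses:
$130 + $58 + $197 = $385
Subtract from budget:
$1000 - $385 = $615

$615


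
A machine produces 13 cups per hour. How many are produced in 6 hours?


Production rate: 13 cups per hour
Time: 6 hours
Total: 13 x 6 = 78 cups

78 cups


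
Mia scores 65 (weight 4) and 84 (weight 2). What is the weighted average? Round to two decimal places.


Weighted sum:
4 x 65 + 2 x 84 = 428
Total weight:
4 + 2 = 6
Weighted average:
428 / 6 = 71.3333... ≈ 71.33

71.33


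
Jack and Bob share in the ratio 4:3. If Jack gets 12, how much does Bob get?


Find the multiplier:
12 / 4 = 3
Apply to Bob's share:
3 x 3 = 9

9


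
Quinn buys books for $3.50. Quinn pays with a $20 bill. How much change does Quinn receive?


Start with the amount paid:
$20
Subtract the price:
$20 - $3.50 = $16.50

$16.50


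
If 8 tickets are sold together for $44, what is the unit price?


Total cost: $44
Number of items: 8
Unit price: $44 / 8 = $5.50

$5.50


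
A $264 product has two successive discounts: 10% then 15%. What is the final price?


First discount:
10% of $264 = $26.40
Price after first discount:
$264 - $26.40 = $237.60
Second discount:
15% of $237.60 = $35.64
Final price:
$237.60 - $35.64 = $201.96

$201.96


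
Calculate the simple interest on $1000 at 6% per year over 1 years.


Use the formula I = P x R x T / 100
P x R x T = 1000 x 6 x 1 = 6000
I = 6000 / 100 = $60

$60


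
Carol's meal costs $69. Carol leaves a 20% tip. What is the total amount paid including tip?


Calculate the tip:
20% of $69 = $13.80
Add tip to meal cost:
$69 + $13.80 = $82.80

$82.80


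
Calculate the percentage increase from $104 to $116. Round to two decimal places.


Find the absolute change:
|116 - 104| = 12
Divide by original and multiply by 100:
12 / 104 x 100 = 11.5384...% ≈ 11.54%

11.54%


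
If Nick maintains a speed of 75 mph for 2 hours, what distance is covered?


Use the formula: distance = speed x time
Speed = 75 mph, Time = 2 hours
75 x 2 = 150 miles

150 miles


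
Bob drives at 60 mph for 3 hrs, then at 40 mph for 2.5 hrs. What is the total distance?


Leg 1 distance:
60 x 3 = 180 miles
Leg 2 distance:
40 x 2.5 = 100 miles
Total distance:
180 + 100 = 280 miles

280 miles


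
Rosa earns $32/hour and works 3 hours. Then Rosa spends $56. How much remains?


Calculate earnings:
3 x $32 = $96
Subtract spending:
$96 - $56 = $40

$40


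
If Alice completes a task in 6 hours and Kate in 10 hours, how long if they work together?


Alice's rate: 1/6 of the job per hour
Kate's rate: 1/10 of the job per hour
Combined rate: 1/6 + 1/10 = 4/15 per hour
Time = 1 / (4/15) = 15/4 = 3.75 hours

3.75 hours


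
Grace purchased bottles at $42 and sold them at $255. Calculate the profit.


Selling price = $255
Cost price = $42
Profit = selling price - cost price:
Profit = $255 - $42 = $213

$213


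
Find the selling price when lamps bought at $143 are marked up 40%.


Calculate the markup amount:
40% of $143 = $57.20
Add to cost:
$143 + $57.20 = $200.20

$200.20


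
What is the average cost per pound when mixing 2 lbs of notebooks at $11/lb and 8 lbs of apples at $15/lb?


Cost of notebooks:
2 x $11 = $22
Cost of apples:
8 x $15 = $120
Total cost: $22 + $120 = $142
Total weight: 10 lbs
Average: $142 / 10 = $14.20/lb

$14.20/lb


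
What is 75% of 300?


Convert percentage to decimal:
75% = 0.75
Multiply:
300 x 0.75 = 225

225


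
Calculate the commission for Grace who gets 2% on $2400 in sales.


Convert rate to decimal:
2% = 0.02
Multiply by sales:
$2400 x 0.02 = $48

$48


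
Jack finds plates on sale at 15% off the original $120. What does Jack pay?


Calculate the discount amount:
15% of $120 = $18
Subtract from original:
$120 - $18 = $102

$102


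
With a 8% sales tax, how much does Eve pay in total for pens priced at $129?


Calculate the tax:
8% of $129 = $10.32
Add tax to price:
$129 + $10.32 = $139.32

$139.32


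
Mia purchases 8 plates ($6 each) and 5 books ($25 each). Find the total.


Cost of plates:
8 x $6 = $48
Cost of books:
5 x $25 = $125
Add both:
$48 + $125 = $173

$173


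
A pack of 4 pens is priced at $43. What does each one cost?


Total cost: $43
Number of items: 4
Unit price: $43 / 4 = $10.75

$10.75


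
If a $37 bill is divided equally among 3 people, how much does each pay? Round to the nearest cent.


Total bill: $37
Number of people: 3
Each pays: $37 / 3 = $12.3333... ≈ $12.33

$12.33


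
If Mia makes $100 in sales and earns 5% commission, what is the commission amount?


Convert rate to decimal:
5% = 0.05
Multiply by sales:
$100 x 0.05 = $5

$5


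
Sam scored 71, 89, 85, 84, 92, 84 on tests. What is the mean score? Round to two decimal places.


Add the scores:
71 + 89 + 85 + 84 + 92 + 84 = 505
Divide by the number of tests:
505 / 6 = 84.1666... ≈ 84.17

84.17


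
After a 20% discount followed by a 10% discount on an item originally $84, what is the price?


First discount:
20% of $84 = $16.80
Price after first discount:
$84 - $16.80 = $67.20
Second discount:
10% of $67.20 = $6.72
Final price:
$67.20 - $6.72 = $60.48

$60.48


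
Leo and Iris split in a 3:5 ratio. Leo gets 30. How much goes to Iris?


Find the multiplier:
30 / 3 = 10
Apply to Iris's share:
5 x 10 = 50

50


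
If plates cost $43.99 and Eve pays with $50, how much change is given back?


Start with the amount paid:
$50
Subtract the price:
$50 - $43.99 = $6.01

$6.01


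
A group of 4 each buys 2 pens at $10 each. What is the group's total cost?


Cost per person:
2 x $10 = $20
Group total:
4 x $20 = $80

$80


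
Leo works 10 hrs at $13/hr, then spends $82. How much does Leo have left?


Calculate earnings:
10 x $13 = $130
Subtract spending:
$130 - $82 = $48

$48


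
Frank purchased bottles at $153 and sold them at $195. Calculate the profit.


Selling price = $195
Cost price = $153
Profit = selling price - cost price:
Profit = $195 - $153 = $42

$42


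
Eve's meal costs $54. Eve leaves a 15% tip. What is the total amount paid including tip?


Calculate the tip:
15% of $54 = $8.10
Add tip to meal cost:
$54 + $8.10 = $62.10

$62.10


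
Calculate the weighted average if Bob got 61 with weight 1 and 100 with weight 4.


Weighted sum:
1 x 61 + 4 x 100 = 461
Total weight:
1 + 4 = 5
Weighted average:
461 / 5 = 92.2

92.2


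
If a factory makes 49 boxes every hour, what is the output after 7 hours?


Production rate: 49 boxes per hour
Time: 7 hours
Total: 49 x 7 = 343 boxes

343 boxes


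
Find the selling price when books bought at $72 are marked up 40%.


Calculate the markup amount:
40% of $72 = $28.80
Add to cost:
$72 + $28.80 = $100.80

$100.80


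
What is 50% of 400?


Convert percentage to decimal:
50% = 0.5
Multiply:
400 x 0.5 = 200

200


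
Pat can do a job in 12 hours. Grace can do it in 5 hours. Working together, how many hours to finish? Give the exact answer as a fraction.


Pat's rate: 1/12 of the job per hour
Grace's rate: 1/5 of the job per hour
Combined rate: 1/12 + 1/5 = 17/60 per hour
Time = 1 / (17/60) = 60/17 hours (≈ 3.53 hours)

60/17 hours


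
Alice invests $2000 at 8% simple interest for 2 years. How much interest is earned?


Use the formula I = P x R x T / 100
P x R x T = 2000 x 8 x 2 = 32000
I = 32000 / 100 = $320

$320


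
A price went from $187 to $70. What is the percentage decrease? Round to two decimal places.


Find the absolute change:
|70 - 187| = 117
Divide by original and multiply by 100:
117 / 187 x 100 = 62.5668...% ≈ 62.57%

62.57%


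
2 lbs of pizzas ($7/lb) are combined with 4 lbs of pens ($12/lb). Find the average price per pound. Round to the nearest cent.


Cost of pizzas:
2 x $7 = $14
Cost of pens:
4 x $12 = $48
Total cost: $14 + $48 = $62
Total weight: 6 lbs
Average: $62 / 6 = $10.3333... ≈ $10.33/lb

$10.33/lb


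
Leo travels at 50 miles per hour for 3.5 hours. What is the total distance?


Use the formula: distance = speed x time
Speed = 50 mph, Time = 3.5 hours
50 x 3.5 = 175 miles

175 miles


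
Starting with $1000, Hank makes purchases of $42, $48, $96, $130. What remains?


Add up expenses:
$42 + $48 + $96 + $130 = $316
Subtract from budget:
$1000 - $316 = $684

$684


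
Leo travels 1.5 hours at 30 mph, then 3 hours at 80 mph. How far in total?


Leg 1 distance:
30 x 1.5 = 45 miles
Leg 2 distance:
80 x 3 = 240 miles
Total distance:
45 + 240 = 285 miles

285 miles


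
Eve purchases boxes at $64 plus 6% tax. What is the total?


Calculate the tax:
6% of $64 = $3.84
Add tax to price:
$64 + $3.84 = $67.84

$67.84


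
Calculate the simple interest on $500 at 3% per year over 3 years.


Use the formula I = P x R x T / 100
P x R x T = 500 x 3 x 3 = 4500
I = 4500 / 100 = $45

$45


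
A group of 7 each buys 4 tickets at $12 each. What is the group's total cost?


Cost per person:
4 x $12 = $48
Group total:
7 x $48 = $336

$336


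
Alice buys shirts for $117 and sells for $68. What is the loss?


Selling price = $68
Cost price = $117
Loss = cost price - selling price:
Loss = $117 - $68 = $49

$49


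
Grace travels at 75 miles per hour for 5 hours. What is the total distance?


Use the formula: distance = speed x time
Speed = 75 mph, Time = 5 hours
75 x 5 = 375 miles

375 miles


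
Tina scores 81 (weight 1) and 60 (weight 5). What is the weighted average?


Weighted sum:
1 x 81 + 5 x 60 = 381
Total weight:
1 + 5 = 6
Weighted average:
381 / 6 = 63.5

63.5


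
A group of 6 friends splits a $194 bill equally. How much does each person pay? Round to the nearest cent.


Total bill: $194
Number of people: 6
Each pays: $194 / 6 = $32.3333... ≈ $32.33

$32.33


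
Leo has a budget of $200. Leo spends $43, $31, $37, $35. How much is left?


Add up expenses:
$43 + $31 + $37 + $35 = $146
Subtract from budget:
$200 - $146 = $54

$54


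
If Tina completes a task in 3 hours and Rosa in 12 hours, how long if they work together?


Tina's rate: 1/3 of the job per hour
Rosa's rate: 1/12 of the job per hour
Combined rate: 1/3 + 1/12 = 5/12 per hour
Time = 1 / (5/12) = 12/5 = 2.4 hours

2.4 hours


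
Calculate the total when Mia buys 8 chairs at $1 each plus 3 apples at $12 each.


Cost of chairs:
8 x $1 = $8
Cost of apples:
3 x $12 = $36
Add both:
$8 + $36 = $44

$44


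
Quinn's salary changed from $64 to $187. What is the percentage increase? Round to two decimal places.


Find the absolute change:
|187 - 64| = 123
Divide by original and multiply by 100:
123 / 64 x 100 = 192.1875% ≈ 192.19%

192.19%


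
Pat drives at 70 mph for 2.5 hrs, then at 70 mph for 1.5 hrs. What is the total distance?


Leg 1 distance:
70 x 2.5 = 175 miles
Leg 2 distance:
70 x 1.5 = 105 miles
Total distance:
175 + 105 = 280 miles

280 miles


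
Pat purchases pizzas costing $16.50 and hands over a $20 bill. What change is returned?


Start with the amount paid:
$20
Subtract the price:
$20 - $16.50 = $3.50

$3.50


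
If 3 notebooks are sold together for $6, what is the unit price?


Total cost: $6
Number of items: 3
Unit price: $6 / 3 = $2

$2


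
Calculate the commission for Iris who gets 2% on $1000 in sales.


Convert rate to decimal:
2% = 0.02
Multiply by sales:
$1000 x 0.02 = $20

$20


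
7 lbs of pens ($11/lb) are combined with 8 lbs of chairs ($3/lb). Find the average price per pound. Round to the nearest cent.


Cost of pens:
7 x $11 = $77
Cost of chairs:
8 x $3 = $24
Total cost: $77 + $24 = $101
Total weight: 15 lbs
Average: $101 / 15 = $6.7333... ≈ $6.73/lb

$6.73/lb


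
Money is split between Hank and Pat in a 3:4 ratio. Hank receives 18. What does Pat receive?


Find the multiplier:
18 / 3 = 6
Apply to Pat's share:
4 x 6 = 24

24


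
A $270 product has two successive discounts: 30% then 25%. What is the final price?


First discount:
30% of $270 = $81
Price after first discount:
$270 - $81 = $189
Second discount:
25% of $189 = $47.25
Final price:
$189 - $47.25 = $141.75

$141.75


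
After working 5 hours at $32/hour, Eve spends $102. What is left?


Calculate earnings:
5 x $32 = $160
Subtract spending:
$160 - $102 = $58

$58


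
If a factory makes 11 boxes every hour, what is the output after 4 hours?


Production rate: 11 boxes per hour
Time: 4 hours
Total: 11 x 4 = 44 boxes

44 boxes


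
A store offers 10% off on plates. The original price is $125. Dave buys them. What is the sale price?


Calculate the discount amount:
10% of $125 = $12.50
Subtract from original:
$125 - $12.50 = $112.50

$112.50


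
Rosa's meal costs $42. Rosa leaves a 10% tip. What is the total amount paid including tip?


Calculate the tip:
10% of $42 = $4.20
Add tip to meal cost:
$42 + $4.20 = $46.20

$46.20


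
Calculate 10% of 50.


Convert percentage to decimal:
10% = 0.1
Multiply:
50 x 0.1 = 5

5


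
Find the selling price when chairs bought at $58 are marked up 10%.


Calculate the markup amount:
10% of $58 = $5.80
Add to cost:
$58 + $5.80 = $63.80

$63.80


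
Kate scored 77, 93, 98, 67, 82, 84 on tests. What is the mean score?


Add the scores:
77 + 93 + 98 + 67 + 82 + 84 = 501
Divide by the number of tests:
501 / 6 = 83.5

83.5


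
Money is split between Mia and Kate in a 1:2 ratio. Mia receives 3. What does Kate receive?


Find the multiplier:
3 / 1 = 3
Apply to Kate's share:
2 x 3 = 6

6


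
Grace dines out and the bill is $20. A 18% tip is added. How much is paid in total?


Calculate the tip:
18% of $20 = $3.60
Add tip to meal cost:
$20 + $3.60 = $23.60

$23.60


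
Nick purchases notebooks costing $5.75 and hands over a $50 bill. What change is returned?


Start with the amount paid:
$50
Subtract the price:
$50 - $5.75 = $44.25

$44.25


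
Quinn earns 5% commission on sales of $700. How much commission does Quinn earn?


Convert rate to decimal:
5% = 0.05
Multiply by sales:
$700 x 0.05 = $35

$35


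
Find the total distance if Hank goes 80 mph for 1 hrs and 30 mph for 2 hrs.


Leg 1 distance:
80 x 1 = 80 miles
Leg 2 distance:
30 x 2 = 60 miles
Total distance:
80 + 60 = 140 miles

140 miles


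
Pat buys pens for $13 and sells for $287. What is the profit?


Selling price = $287
Cost price = $13
Profit = selling price - cost price:
Profit = $287 - $13 = $274

$274


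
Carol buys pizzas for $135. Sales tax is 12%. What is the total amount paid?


Calculate the tax:
12% of $135 = $16.20
Add tax to price:
$135 + $16.20 = $151.20

$151.20


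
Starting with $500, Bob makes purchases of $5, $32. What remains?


Add up expenses:
$5 + $32 = $37
Subtract from budget:
$500 - $37 = $463

$463


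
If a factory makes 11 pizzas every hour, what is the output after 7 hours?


Production rate: 11 pizzas per hour
Time: 7 hours
Total: 11 x 7 = 77 pizzas

77 pizzas


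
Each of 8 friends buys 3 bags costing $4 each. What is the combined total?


Cost per person:
3 x $4 = $12
Group total:
8 x $12 = $96

$96


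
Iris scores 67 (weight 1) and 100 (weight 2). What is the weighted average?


Weighted sum:
1 x 67 + 2 x 100 = 267
Total weight:
1 + 2 = 3
Weighted average:
267 / 3 = 89

89


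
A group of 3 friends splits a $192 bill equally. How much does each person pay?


Total bill: $192
Number of people: 3
Each pays: $192 / 3 = $64

$64


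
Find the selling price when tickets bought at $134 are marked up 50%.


Calculate the markup amount:
50% of $134 = $67
Add to cost:
$134 + $67 = $201

$201


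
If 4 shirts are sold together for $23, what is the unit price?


Total cost: $23
Number of items: 4
Unit price: $23 / 4 = $5.75

$5.75


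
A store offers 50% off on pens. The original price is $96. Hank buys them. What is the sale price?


Calculate the discount amount:
50% of $96 = $48
Subtract from original:
$96 - $48 = $48

$48


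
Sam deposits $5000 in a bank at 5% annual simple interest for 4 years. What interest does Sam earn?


Use the formula I = P x R x T / 100
P x R x T = 5000 x 5 x 4 = 100000
I = 100000 / 100 = $1000

$1000


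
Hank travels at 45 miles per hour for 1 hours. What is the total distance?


Use the formula: distance = speed x time
Speed = 45 mph, Time = 1 hours
45 x 1 = 45 miles

45 miles


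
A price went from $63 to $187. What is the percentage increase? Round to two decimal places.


Find the absolute change:
|187 - 63| = 124
Divide by original and multiply by 100:
124 / 63 x 100 = 196.8253...% ≈ 196.83%

196.83%


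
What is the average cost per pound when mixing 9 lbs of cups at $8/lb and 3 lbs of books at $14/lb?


Cost of cups:
9 x $8 = $72
Cost of books:
3 x $14 = $42
Total cost: $72 + $42 = $114
Total weight: 12 lbs
Average: $114 / 12 = $9.50/lb

$9.50/lb


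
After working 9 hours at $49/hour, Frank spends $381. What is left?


Calculate earnings:
9 x $49 = $441
Subtract spending:
$441 - $381 = $60

$60


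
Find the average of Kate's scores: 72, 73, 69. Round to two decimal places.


Add the scores:
72 + 73 + 69 = 214
Divide by the number of tests:
214 / 3 = 71.3333... ≈ 71.33

71.33


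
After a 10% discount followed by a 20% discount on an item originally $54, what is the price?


First discount:
10% of $54 = $5.40
Price after first discount:
$54 - $5.40 = $48.60
Second discount:
20% of $48.60 = $9.72
Final price:
$48.60 - $9.72 = $38.88

$38.88


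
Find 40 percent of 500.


Convert percentage to decimal:
40% = 0.4
Multiply:
500 x 0.4 = 200

200


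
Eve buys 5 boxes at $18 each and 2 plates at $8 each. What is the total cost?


Cost of boxes:
5 x $18 = $90
Cost of plates:
2 x $8 = $16
Add both:
$90 + $16 = $106

$106


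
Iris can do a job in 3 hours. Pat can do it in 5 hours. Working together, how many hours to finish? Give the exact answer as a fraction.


Iris's rate: 1/3 of the job per hour
Pat's rate: 1/5 of the job per hour
Combined rate: 1/3 + 1/5 = 8/15 per hour
Time = 1 / (8/15) = 15/8 hours (≈ 1.88 hours)

15/8 hours


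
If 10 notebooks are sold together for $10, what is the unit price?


Total cost: $10
Number of items: 10
Unit price: $10 / 10 = $1

$1


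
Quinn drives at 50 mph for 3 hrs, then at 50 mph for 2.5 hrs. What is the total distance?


Leg 1 distance:
50 x 3 = 150 miles
Leg 2 distance:
50 x 2.5 = 125 miles
Total distance:
150 + 125 = 275 miles

275 miles


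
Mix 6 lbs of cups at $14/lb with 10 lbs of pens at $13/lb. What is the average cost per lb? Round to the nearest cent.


Cost of cups:
6 x $14 = $84
Cost of pens:
10 x $13 = $130
Total cost: $84 + $130 = $214
Total weight: 16 lbs
Average: $214 / 16 = $13.375 ≈ $13.38/lb

$13.38/lb


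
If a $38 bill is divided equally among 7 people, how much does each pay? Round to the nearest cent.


Total bill: $38
Number of people: 7
Each pays: $38 / 7 = $5.4285... ≈ $5.43

$5.43


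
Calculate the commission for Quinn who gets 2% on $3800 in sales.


Convert rate to decimal:
2% = 0.02
Multiply by sales:
$3800 x 0.02 = $76

$76


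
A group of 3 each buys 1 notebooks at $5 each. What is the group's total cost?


Cost per person:
1 x $5 = $5
Group total:
3 x $5 = $15

$15


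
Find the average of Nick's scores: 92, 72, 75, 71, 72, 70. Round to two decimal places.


Add the scores:
92 + 72 + 75 + 71 + 72 + 70 = 452
Divide by the number of tests:
452 / 6 = 75.3333... ≈ 75.33

75.33


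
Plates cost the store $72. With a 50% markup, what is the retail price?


Calculate the markup amount:
50% of $72 = $36
Add to cost:
$72 + $36 = $108

$108


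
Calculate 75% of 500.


Convert percentage to decimal:
75% = 0.75
Multiply:
500 x 0.75 = 375

375


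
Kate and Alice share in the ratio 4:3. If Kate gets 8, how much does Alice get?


Find the multiplier:
8 / 4 = 2
Apply to Alice's share:
3 x 2 = 6

6


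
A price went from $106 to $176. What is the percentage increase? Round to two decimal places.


Find the absolute change:
|176 - 106| = 70
Divide by original and multiply by 100:
70 / 106 x 100 = 66.0377...% ≈ 66.04%

66.04%


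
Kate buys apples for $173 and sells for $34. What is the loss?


Selling price = $34
Cost price = $173
Loss = cost price - selling price:
Loss = $173 - $34 = $139

$139


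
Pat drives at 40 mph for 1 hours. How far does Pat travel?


Use the formula: distance = speed x time
Speed = 40 mph, Time = 1 hours
40 x 1 = 40 miles

40 miles


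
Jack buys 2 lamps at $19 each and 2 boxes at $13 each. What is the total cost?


Cost of lamps:
2 x $19 = $38
Cost of boxes:
2 x $13 = $26
Add both:
$38 + $26 = $64

$64


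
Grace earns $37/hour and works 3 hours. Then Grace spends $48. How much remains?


Calculate earnings:
3 x $37 = $111
Subtract spending:
$111 - $48 = $63

$63


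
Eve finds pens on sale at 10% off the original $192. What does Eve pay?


Calculate the discount amount:
10% of $192 = $19.20
Subtract from original:
$192 - $19.20 = $172.80

$172.80


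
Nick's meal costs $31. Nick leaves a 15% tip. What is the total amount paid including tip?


Calculate the tip:
15% of $31 = $4.65
Add tip to meal cost:
$31 + $4.65 = $35.65

$35.65


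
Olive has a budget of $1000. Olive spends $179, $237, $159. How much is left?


Add up expenses:
$179 + $237 + $159 = $575
Subtract from budget:
$1000 - $575 = $425

$425


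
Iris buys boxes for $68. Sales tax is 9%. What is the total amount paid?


Calculate the tax:
9% of $68 = $6.12
Add tax to price:
$68 + $6.12 = $74.12

$74.12


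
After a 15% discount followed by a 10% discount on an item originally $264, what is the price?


First discount:
15% of $264 = $39.60
Price after first discount:
$264 - $39.60 = $224.40
Second discount:
10% of $224.40 = $22.44
Final price:
$224.40 - $22.44 = $201.96

$201.96


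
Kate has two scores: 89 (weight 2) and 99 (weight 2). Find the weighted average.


Weighted sum:
2 x 89 + 2 x 99 = 376
Total weight:
2 + 2 = 4
Weighted average:
376 / 4 = 94

94


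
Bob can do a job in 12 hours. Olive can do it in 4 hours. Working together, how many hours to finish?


Bob's rate: 1/12 of the job per hour
Olive's rate: 1/4 of the job per hour
Combined rate: 1/12 + 1/4 = 1/3 per hour
Time = 1 / (1/3) = 3 hours

3 hours


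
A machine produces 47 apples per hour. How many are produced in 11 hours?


Production rate: 47 apples per hour
Time: 11 hours
Total: 47 x 11 = 517 apples

517 apples


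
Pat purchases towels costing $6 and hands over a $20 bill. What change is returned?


Start with the amount paid:
$20
Subtract the price:
$20 - $6 = $14

$14


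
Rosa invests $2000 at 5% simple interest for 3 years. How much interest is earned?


Use the formula I = P x R x T / 100
P x R x T = 2000 x 5 x 3 = 30000
I = 30000 / 100 = $300

$300


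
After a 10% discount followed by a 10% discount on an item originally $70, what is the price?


First discount:
10% of $70 = $7
Price after first discount:
$70 - $7 = $63
Second discount:
10% of $63 = $6.30
Final price:
$63 - $6.30 = $56.70

$56.70


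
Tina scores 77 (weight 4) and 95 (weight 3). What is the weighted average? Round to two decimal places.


Weighted sum:
4 x 77 + 3 x 95 = 593
Total weight:
4 + 3 = 7
Weighted average:
593 / 7 = 84.7142... ≈ 84.71

84.71


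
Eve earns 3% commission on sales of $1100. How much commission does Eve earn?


Convert rate to decimal:
3% = 0.03
Multiply by sales:
$1100 x 0.03 = $33

$33


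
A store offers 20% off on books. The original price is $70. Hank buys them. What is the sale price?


Calculate the discount amount:
20% of $70 = $14
Subtract from original:
$70 - $14 = $56

$56


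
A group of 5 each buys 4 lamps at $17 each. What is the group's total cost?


Cost per person:
4 x $17 = $68
Group total:
5 x $68 = $340

$340


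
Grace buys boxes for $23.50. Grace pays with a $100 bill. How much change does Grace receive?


Start with the amount paid:
$100
Subtract the price:
$100 - $23.50 = $76.50

$76.50


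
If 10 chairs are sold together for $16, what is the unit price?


Total cost: $16
Number of items: 10
Unit price: $16 / 10 = $1.60

$1.60


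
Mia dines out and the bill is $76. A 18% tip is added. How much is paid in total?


Calculate the tip:
18% of $76 = $13.68
Add tip to meal cost:
$76 + $13.68 = $89.68

$89.68


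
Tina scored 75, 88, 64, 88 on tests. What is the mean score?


Add the scores:
75 + 88 + 64 + 88 = 315
Divide by the number of tests:
315 / 4 = 78.75

78.75


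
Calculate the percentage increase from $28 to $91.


Find the absolute change:
|91 - 28| = 63
Divide by original and multiply by 100:
63 / 28 x 100 = 225%

225%


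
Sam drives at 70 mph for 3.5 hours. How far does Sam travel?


Use the formula: distance = speed x time
Speed = 70 mph, Time = 3.5 hours
70 x 3.5 = 245 miles

245 miles


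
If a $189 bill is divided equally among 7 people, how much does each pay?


Total bill: $189
Number of people: 7
Each pays: $189 / 7 = $27

$27


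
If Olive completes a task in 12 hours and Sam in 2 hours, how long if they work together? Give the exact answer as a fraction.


Olive's rate: 1/12 of the job per hour
Sam's rate: 1/2 of the job per hour
Combined rate: 1/12 + 1/2 = 7/12 per hour
Time = 1 / (7/12) = 12/7 hours (≈ 1.71 hours)

12/7 hours


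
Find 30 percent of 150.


Convert percentage to decimal:
30% = 0.3
Multiply:
150 x 0.3 = 45

45


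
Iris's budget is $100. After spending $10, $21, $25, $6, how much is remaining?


Add up expenses:
$10 + $21 + $25 + $6 = $62
Subtract from budget:
$100 - $62 = $38

$38


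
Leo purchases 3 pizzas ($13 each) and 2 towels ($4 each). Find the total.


Cost of pizzas:
3 x $13 = $39
Cost of towels:
2 x $4 = $8
Add both:
$39 + $8 = $47

$47


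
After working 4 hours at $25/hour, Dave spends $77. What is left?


Calculate earnings:
4 x $25 = $100
Subtract spending:
$100 - $77 = $23

$23


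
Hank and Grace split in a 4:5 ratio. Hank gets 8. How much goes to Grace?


Find the multiplier:
8 / 4 = 2
Apply to Grace's share:
5 x 2 = 10

10


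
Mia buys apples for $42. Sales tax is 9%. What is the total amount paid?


Calculate the tax:
9% of $42 = $3.78
Add tax to price:
$42 + $3.78 = $45.78

$45.78


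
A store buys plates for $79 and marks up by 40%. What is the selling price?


Calculate the markup amount:
40% of $79 = $31.60
Add to cost:
$79 + $31.60 = $110.60

$110.60


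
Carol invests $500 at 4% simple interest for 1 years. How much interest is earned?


Use the formula I = P x R x T / 100
P x R x T = 500 x 4 x 1 = 2000
I = 2000 / 100 = $20

$20


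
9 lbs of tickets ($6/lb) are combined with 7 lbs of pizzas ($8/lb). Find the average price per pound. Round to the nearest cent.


Cost of tickets:
9 x $6 = $54
Cost of pizzas:
7 x $8 = $56
Total cost: $54 + $56 = $110
Total weight: 16 lbs
Average: $110 / 16 = $6.875 ≈ $6.88/lb

$6.88/lb


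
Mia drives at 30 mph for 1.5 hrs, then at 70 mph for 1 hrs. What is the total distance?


Leg 1 distance:
30 x 1.5 = 45 miles
Leg 2 distance:
70 x 1 = 70 miles
Total distance:
45 + 70 = 115 miles

115 miles


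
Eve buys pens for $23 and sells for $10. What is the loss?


Selling price = $10
Cost price = $23
Loss = cost price - selling price:
Loss = $23 - $10 = $13

$13


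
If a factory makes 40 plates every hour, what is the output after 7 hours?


Production rate: 40 plates per hour
Time: 7 hours
Total: 40 x 7 = 280 plates

280 plates


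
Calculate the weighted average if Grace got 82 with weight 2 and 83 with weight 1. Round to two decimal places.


Weighted sum:
2 x 82 + 1 x 83 = 247
Total weight:
2 + 1 = 3
Weighted average:
247 / 3 = 82.3333... ≈ 82.33

82.33


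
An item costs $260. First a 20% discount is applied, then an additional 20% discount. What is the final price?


First discount:
20% of $260 = $52
Price after first discount:
$260 - $52 = $208
Second discount:
20% of $208 = $41.60
Final price:
$208 - $41.60 = $166.40

$166.40


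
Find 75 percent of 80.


Convert percentage to decimal:
75% = 0.75
Multiply:
80 x 0.75 = 60

60


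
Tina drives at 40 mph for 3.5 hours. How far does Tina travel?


Use the formula: distance = speed x time
Speed = 40 mph, Time = 3.5 hours
40 x 3.5 = 140 miles

140 miles


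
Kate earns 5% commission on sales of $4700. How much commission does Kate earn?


Convert rate to decimal:
5% = 0.05
Multiply by sales:
$4700 x 0.05 = $235

$235


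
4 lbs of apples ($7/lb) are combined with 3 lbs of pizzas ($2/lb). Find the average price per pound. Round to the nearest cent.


Cost of apples:
4 x $7 = $28
Cost of pizzas:
3 x $2 = $6
Total cost: $28 + $6 = $34
Total weight: 7 lbs
Average: $34 / 7 = $4.8571... ≈ $4.86/lb

$4.86/lb


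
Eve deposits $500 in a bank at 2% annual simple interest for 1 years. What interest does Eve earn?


Use the formula I = P x R x T / 100
P x R x T = 500 x 2 x 1 = 1000
I = 1000 / 100 = $10

$10


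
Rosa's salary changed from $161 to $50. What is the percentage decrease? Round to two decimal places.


Find the absolute change:
|50 - 161| = 111
Divide by original and multiply by 100:
111 / 161 x 100 = 68.9440...% ≈ 68.94%

68.94%


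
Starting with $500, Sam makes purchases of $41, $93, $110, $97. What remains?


Add up expenses:
$41 + $93 + $110 + $97 = $341
Subtract from budget:
$500 - $341 = $159

$159


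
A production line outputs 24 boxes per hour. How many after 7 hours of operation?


Production rate: 24 boxes per hour
Time: 7 hours
Total: 24 x 7 = 168 boxes

168 boxes


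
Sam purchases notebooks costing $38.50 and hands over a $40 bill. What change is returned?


Start with the amount paid:
$40
Subtract the price:
$40 - $38.50 = $1.50

$1.50


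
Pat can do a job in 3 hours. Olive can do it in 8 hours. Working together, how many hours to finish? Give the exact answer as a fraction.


Pat's rate: 1/3 of the job per hour
Olive's rate: 1/8 of the job per hour
Combined rate: 1/3 + 1/8 = 11/24 per hour
Time = 1 / (11/24) = 24/11 hours (≈ 2.18 hours)

24/11 hours


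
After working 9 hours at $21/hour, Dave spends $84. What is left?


Calculate earnings:
9 x $21 = $189
Subtract spending:
$189 - $84 = $105

$105


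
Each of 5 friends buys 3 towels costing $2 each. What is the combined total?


Cost per person:
3 x $2 = $6
Group total:
5 x $6 = $30

$30


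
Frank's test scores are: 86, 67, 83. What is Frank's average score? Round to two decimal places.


Add the scores:
86 + 67 + 83 = 236
Divide by the number of tests:
236 / 3 = 78.6666... ≈ 78.67

78.67


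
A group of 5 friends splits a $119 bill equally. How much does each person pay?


Total bill: $119
Number of people: 5
Each pays: $119 / 5 = $23.80

$23.80


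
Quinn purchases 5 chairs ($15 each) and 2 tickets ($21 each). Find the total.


Cost of chairs:
5 x $15 = $75
Cost of tickets:
2 x $21 = $42
Add both:
$75 + $42 = $117

$117


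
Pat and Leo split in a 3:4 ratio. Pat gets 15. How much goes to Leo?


Find the multiplier:
15 / 3 = 5
Apply to Leo's share:
4 x 5 = 20

20


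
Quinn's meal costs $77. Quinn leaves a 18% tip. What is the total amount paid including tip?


Calculate the tip:
18% of $77 = $13.86
Add tip to meal cost:
$77 + $13.86 = $90.86

$90.86


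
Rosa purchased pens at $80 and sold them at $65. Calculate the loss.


Selling price = $65
Cost price = $80
Loss = cost price - selling price:
Loss = $80 - $65 = $15

$15


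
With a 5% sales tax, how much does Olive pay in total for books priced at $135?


Calculate the tax:
5% of $135 = $6.75
Add tax to price:
$135 + $6.75 = $141.75

$141.75


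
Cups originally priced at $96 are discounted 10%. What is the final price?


Calculate the discount amount:
10% of $96 = $9.60
Subtract from original:
$96 - $9.60 = $86.40

$86.40


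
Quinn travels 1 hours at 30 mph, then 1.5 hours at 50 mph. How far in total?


Leg 1 distance:
30 x 1 = 30 miles
Leg 2 distance:
50 x 1.5 = 75 miles
Total distance:
30 + 75 = 105 miles

105 miles


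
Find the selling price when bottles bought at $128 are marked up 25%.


Calculate the markup amount:
25% of $128 = $32
Add to cost:
$128 + $32 = $160

$160


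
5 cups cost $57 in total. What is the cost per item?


Total cost: $57
Number of items: 5
Unit price: $57 / 5 = $11.40

$11.40


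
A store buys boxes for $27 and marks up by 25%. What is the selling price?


Calculate the markup amount:
25% of $27 = $6.75
Add to cost:
$27 + $6.75 = $33.75

$33.75


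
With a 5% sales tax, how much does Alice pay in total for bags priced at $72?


Calculate the tax:
5% of $72 = $3.60
Add tax to price:
$72 + $3.60 = $75.60

$75.60


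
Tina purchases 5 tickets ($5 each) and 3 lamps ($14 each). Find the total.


Cost of tickets:
5 x $5 = $25
Cost of lamps:
3 x $14 = $42
Add both:
$25 + $42 = $67

$67


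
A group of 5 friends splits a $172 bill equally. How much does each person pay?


Total bill: $172
Number of people: 5
Each pays: $172 / 5 = $34.40

$34.40


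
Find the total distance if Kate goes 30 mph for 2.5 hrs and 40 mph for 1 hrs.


Leg 1 distance:
30 x 2.5 = 75 miles
Leg 2 distance:
40 x 1 = 40 miles
Total distance:
75 + 40 = 115 miles

115 miles


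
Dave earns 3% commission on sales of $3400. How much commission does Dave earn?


Convert rate to decimal:
3% = 0.03
Multiply by sales:
$3400 x 0.03 = $102

$102


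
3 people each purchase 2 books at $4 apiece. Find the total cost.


Cost per person:
2 x $4 = $8
Group total:
3 x $8 = $24

$24


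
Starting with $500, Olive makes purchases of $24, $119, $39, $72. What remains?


Add up expenses:
$24 + $119 + $39 + $72 = $254
Subtract from budget:
$500 - $254 = $246

$246


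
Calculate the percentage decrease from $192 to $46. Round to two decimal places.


Find the absolute change:
|46 - 192| = 146
Divide by original and multiply by 100:
146 / 192 x 100 = 76.0416...% ≈ 76.04%

76.04%


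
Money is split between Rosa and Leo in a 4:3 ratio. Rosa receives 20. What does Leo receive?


Find the multiplier:
20 / 4 = 5
Apply to Leo's share:
3 x 5 = 15

15


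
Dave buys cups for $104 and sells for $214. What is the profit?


Selling price = $214
Cost price = $104
Profit = selling price - cost price:
Profit = $214 - $104 = $110

$110


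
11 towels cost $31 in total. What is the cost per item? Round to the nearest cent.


Total cost: $31
Number of items: 11
Unit price: $31 / 11 = $2.8181... ≈ $2.82

$2.82


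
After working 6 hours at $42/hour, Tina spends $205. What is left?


Calculate earnings:
6 x $42 = $252
Subtract spending:
$252 - $205 = $47

$47


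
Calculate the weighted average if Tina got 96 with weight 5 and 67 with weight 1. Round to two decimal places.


Weighted sum:
5 x 96 + 1 x 67 = 547
Total weight:
5 + 1 = 6
Weighted average:
547 / 6 = 91.1666... ≈ 91.17

91.17


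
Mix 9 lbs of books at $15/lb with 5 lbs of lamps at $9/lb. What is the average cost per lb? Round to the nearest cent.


Cost of books:
9 x $15 = $135
Cost of lamps:
5 x $9 = $45
Total cost: $135 + $45 = $180
Total weight: 14 lbs
Average: $180 / 14 = $12.8571... ≈ $12.86/lb

$12.86/lb


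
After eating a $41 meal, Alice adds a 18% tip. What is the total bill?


Calculate the tip:
18% of $41 = $7.38
Add tip to meal cost:
$41 + $7.38 = $48.38

$48.38


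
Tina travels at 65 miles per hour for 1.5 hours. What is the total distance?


Use the formula: distance = speed x time
Speed = 65 mph, Time = 1.5 hours
65 x 1.5 = 97.5 miles

97.5 miles


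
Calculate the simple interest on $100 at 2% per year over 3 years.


Use the formula I = P x R x T / 100
P x R x T = 100 x 2 x 3 = 600
I = 600 / 100 = $6

$6


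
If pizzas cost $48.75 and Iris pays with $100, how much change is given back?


Start with the amount paid:
$100
Subtract the price:
$100 - $48.75 = $51.25

$51.25


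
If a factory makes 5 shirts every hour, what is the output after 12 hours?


Production rate: 5 shirts per hour
Time: 12 hours
Total: 5 x 12 = 60 shirts

60 shirts


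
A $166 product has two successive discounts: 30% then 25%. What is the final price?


First discount:
30% of $166 = $49.80
Price after first discount:
$166 - $49.80 = $116.20
Second discount:
25% of $116.20 = $29.05
Final price:
$116.20 - $29.05 = $87.15

$87.15


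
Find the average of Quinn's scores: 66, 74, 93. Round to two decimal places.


Add the scores:
66 + 74 + 93 = 233
Divide by the number of tests:
233 / 3 = 77.6666... ≈ 77.67

77.67


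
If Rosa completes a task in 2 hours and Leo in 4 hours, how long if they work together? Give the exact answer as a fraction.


Rosa's rate: 1/2 of the job per hour
Leo's rate: 1/4 of the job per hour
Combined rate: 1/2 + 1/4 = 3/4 per hour
Time = 1 / (3/4) = 4/3 hours (≈ 1.33 hours)

4/3 hours
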